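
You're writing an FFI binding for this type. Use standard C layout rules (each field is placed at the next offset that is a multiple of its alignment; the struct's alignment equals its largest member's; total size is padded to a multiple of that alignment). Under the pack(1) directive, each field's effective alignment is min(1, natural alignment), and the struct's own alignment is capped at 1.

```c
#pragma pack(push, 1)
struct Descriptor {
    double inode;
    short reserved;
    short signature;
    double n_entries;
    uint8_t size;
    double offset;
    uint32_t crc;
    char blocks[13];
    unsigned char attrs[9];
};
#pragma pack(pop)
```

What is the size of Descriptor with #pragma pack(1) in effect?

55

0..8  inode  (8B, 1-aligned)
8..10  reserved  (2B, 1-aligned)
10..12  signature  (2B, 1-aligned)
12..20  n_entries  (8B, 1-aligned)
20..21  size  (1B, 1-aligned)
21..29  offset  (8B, 1-aligned)
29..33  crc  (4B, 1-aligned)
33..46  blocks  (13B, 1-aligned)
46..55  attrs  (9B, 1-aligned)
sizeof = 55, alignof = 1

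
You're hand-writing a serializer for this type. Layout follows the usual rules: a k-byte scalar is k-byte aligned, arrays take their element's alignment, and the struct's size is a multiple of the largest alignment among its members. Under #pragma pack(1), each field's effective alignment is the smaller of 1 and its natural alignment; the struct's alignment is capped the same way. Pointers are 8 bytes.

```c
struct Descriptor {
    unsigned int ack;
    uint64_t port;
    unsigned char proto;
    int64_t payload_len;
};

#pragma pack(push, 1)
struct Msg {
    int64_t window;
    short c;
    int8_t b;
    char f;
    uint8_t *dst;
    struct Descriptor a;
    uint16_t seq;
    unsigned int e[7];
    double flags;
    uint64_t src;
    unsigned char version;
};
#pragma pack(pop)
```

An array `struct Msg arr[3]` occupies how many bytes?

297

Descriptor: ack at 0 (size 4, align 4) → ends 4; pad 4 to align 8 for port; port at 8 (size 8, align 8) → ends 16; proto at 16 (size 1, align 1) → ends 17; pad 7 to align 8 for payload_len; payload_len at 24 (size 8, align 8) → ends 32; total 32 bytes, alignment 8
window at 0 (size 8, align 1) → ends 8
c at 8 (size 2, align 1) → ends 10
b at 10 (size 1, align 1) → ends 11
f at 11 (size 1, align 1) → ends 12
dst at 12 (size 8, align 1) → ends 20
a at 20 (size 32, align 1) → ends 52
seq at 52 (size 2, align 1) → ends 54
e at 54 (size 28, align 1) → ends 82
flags at 82 (size 8, align 1) → ends 90
src at 90 (size 8, align 1) → ends 98
version at 98 (size 1, align 1) → ends 99
total 99 bytes, alignment 1
array of 3: 3 × 99 = 297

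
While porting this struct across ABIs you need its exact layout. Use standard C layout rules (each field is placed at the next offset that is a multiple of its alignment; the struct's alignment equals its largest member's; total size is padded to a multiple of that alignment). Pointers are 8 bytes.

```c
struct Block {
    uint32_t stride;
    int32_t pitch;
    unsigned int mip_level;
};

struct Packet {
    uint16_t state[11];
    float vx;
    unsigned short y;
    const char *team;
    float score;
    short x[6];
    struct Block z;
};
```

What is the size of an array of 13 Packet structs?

936

Block: stride at 0 (size 4, align 4) → ends 4; pitch at 4 (size 4, align 4) → ends 8; mip_level at 8 (size 4, align 4) → ends 12; total 12 bytes, alignment 4
state at 0 (size 22, align 2) → ends 22
pad 2 to align 4 for vx
vx at 24 (size 4, align 4) → ends 28
y at 28 (size 2, align 2) → ends 30
pad 2 to align 8 for team
team at 32 (size 8, align 8) → ends 40
score at 40 (size 4, align 4) → ends 44
x at 44 (size 12, align 2) → ends 56
z at 56 (size 12, align 4) → ends 68
tail pad 4 to reach multiple of 8
total 72 bytes, alignment 8
array of 13: 13 × 72 = 936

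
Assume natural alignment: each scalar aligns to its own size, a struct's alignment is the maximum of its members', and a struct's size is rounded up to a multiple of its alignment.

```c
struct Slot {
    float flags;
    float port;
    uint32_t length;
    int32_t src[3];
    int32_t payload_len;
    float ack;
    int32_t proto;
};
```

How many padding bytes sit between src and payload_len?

flags at 0 (size 4, align 4) → ends 4
port at 4 (size 4, align 4) → ends 8
length at 8 (size 4, align 4) → ends 12
src at 12 (size 12, align 4) → ends 24
payload_len at 24 (size 4, align 4) → ends 28

0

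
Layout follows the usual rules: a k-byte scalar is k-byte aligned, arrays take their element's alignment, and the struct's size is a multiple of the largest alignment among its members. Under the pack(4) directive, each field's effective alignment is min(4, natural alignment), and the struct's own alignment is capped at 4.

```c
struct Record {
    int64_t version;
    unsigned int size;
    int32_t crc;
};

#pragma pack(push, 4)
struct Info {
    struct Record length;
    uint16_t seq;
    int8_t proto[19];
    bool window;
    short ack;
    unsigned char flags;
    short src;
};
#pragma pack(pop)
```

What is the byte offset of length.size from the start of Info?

8

Record: @0: version [8B, align 8] → 8; @8: size [4B, align 4] → 12; @12: crc [4B, align 4] → 16; size 16, align 8
@0: length [16B, align 4] → 16
within Record: size at 8
0 + 8 = 8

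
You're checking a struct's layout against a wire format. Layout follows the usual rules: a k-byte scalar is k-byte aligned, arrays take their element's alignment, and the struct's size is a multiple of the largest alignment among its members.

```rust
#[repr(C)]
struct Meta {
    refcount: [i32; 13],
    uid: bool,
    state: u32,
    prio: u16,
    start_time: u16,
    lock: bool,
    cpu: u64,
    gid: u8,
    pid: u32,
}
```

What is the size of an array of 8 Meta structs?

704

0..52  refcount  (52B, 4-aligned)
52..53  uid  (1B, 1-aligned)
53..56  -- padding (3B)
56..60  state  (4B, 4-aligned)
60..62  prio  (2B, 2-aligned)
62..64  start_time  (2B, 2-aligned)
64..65  lock  (1B, 1-aligned)
65..72  -- padding (7B)
72..80  cpu  (8B, 8-aligned)
80..81  gid  (1B, 1-aligned)
81..84  -- padding (3B)
84..88  pid  (4B, 4-aligned)
sizeof = 88, alignof = 8
array of 8: 8 × 88 = 704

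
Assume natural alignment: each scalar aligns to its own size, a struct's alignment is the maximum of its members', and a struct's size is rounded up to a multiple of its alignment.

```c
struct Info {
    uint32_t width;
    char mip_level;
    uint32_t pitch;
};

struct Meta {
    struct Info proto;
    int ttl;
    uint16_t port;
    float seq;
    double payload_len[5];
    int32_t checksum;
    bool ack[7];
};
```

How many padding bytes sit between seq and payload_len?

Info: width at 0 (size 4, align 4) → ends 4; mip_level at 4 (size 1, align 1) → ends 5; pad 3 to align 4 for pitch; pitch at 8 (size 4, align 4) → ends 12; total 12 bytes, alignment 4
proto at 0 (size 12, align 4) → ends 12
ttl at 12 (size 4, align 4) → ends 16
port at 16 (size 2, align 2) → ends 18
pad 2 to align 4 for seq
seq at 20 (size 4, align 4) → ends 24
payload_len at 24 (size 40, align 8) → ends 64

0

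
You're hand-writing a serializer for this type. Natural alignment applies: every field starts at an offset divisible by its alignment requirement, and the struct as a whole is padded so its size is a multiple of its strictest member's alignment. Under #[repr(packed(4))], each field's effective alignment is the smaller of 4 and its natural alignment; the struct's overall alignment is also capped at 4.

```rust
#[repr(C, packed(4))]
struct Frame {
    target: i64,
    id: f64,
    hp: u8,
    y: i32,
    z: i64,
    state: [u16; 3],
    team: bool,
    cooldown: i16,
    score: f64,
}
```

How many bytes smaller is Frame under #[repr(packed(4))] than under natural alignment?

4

natural layout:
  0..8  target  (8B, 8-aligned)
  8..16  id  (8B, 8-aligned)
  16..17  hp  (1B, 1-aligned)
  17..20  -- padding (3B)
  20..24  y  (4B, 4-aligned)
  24..32  z  (8B, 8-aligned)
  32..38  state  (6B, 2-aligned)
  38..39  team  (1B, 1-aligned)
  39..40  -- padding (1B)
  40..42  cooldown  (2B, 2-aligned)
  42..48  -- padding (6B)
  48..56  score  (8B, 8-aligned)
  sizeof = 56, alignof = 8
packed(4) layout:
  0..8  target  (8B, 4-aligned)
  8..16  id  (8B, 4-aligned)
  16..17  hp  (1B, 1-aligned)
  17..20  -- padding (3B)
  20..24  y  (4B, 4-aligned)
  24..32  z  (8B, 4-aligned)
  32..38  state  (6B, 2-aligned)
  38..39  team  (1B, 1-aligned)
  39..40  -- padding (1B)
  40..42  cooldown  (2B, 2-aligned)
  42..44  -- padding (2B)
  44..52  score  (8B, 4-aligned)
  sizeof = 52, alignof = 4
56 − 52 = 4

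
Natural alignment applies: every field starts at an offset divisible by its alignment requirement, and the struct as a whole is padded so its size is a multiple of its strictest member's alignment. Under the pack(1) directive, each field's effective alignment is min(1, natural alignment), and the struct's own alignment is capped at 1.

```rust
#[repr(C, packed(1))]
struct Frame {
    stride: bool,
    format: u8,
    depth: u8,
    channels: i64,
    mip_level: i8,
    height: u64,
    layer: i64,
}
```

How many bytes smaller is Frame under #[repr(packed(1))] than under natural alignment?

12

natural layout:
  0..1  stride  (1B, 1-aligned)
  1..2  format  (1B, 1-aligned)
  2..3  depth  (1B, 1-aligned)
  3..8  -- padding (5B)
  8..16  channels  (8B, 8-aligned)
  16..17  mip_level  (1B, 1-aligned)
  17..24  -- padding (7B)
  24..32  height  (8B, 8-aligned)
  32..40  layer  (8B, 8-aligned)
  sizeof = 40, alignof = 8
packed(1) layout:
  0..1  stride  (1B, 1-aligned)
  1..2  format  (1B, 1-aligned)
  2..3  depth  (1B, 1-aligned)
  3..11  channels  (8B, 1-aligned)
  11..12  mip_level  (1B, 1-aligned)
  12..20  height  (8B, 1-aligned)
  20..28  layer  (8B, 1-aligned)
  sizeof = 28, alignof = 1
40 − 28 = 12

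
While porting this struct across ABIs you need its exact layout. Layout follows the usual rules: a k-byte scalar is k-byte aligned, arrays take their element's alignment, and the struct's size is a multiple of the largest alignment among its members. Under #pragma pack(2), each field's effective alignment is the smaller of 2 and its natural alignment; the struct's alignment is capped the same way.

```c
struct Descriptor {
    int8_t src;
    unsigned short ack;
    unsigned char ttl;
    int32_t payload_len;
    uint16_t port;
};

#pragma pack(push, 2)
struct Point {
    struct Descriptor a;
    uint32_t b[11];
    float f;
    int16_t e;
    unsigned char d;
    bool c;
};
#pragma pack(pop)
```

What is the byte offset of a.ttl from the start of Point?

4

Descriptor: src at 0 (size 1, align 1) → ends 1; pad 1 to align 2 for ack; ack at 2 (size 2, align 2) → ends 4; ttl at 4 (size 1, align 1) → ends 5; pad 3 to align 4 for payload_len; payload_len at 8 (size 4, align 4) → ends 12; port at 12 (size 2, align 2) → ends 14; tail pad 2 to reach multiple of 4; total 16 bytes, alignment 4
a at 0 (size 16, align 2) → ends 16
within Descriptor: ttl at 4
0 + 4 = 4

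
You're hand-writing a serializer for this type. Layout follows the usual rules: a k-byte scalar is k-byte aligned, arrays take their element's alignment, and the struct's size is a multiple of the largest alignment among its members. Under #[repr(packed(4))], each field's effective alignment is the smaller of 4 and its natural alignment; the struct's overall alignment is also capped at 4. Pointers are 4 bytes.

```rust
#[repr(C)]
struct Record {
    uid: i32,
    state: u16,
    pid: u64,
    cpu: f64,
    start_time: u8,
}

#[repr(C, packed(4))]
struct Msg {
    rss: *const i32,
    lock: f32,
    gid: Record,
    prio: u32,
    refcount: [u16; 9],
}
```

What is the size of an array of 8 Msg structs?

512

Record: @0: uid [4B, align 4] → 4; @4: state [2B, align 2] → 6; +2 pad (align 8); @8: pid [8B, align 8] → 16; @16: cpu [8B, align 8] → 24; @24: start_time [1B, align 1] → 25; +7 tail pad (align 8); size 32, align 8
@0: rss [4B, align 4] → 4
@4: lock [4B, align 4] → 8
@8: gid [32B, align 4] → 40
@40: prio [4B, align 4] → 44
@44: refcount [18B, align 2] → 62
+2 tail pad (align 4)
size 64, align 4
array of 8: 8 × 64 = 512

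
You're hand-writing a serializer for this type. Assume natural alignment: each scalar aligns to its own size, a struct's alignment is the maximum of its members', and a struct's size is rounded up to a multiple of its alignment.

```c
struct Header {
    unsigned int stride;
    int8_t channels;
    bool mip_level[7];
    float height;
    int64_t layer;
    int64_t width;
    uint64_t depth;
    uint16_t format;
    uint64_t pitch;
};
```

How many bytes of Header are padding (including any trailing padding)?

@0: stride [4B, align 4] → 4
@4: channels [1B, align 1] → 5
@5: mip_level [7B, align 1] → 12
@12: height [4B, align 4] → 16
@16: layer [8B, align 8] → 24
@24: width [8B, align 8] → 32
@32: depth [8B, align 8] → 40
@40: format [2B, align 2] → 42
+6 pad (align 8)
@48: pitch [8B, align 8] → 56
size 56, align 8
data bytes 50, size 56 → padding 6

6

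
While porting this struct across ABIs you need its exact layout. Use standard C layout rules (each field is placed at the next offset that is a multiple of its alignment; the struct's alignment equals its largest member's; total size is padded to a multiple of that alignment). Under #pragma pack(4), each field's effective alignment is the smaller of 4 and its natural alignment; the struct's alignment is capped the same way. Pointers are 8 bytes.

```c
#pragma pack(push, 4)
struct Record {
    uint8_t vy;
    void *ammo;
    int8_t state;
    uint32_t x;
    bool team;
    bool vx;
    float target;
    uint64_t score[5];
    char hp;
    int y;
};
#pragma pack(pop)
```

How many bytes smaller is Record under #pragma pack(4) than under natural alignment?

natural layout:
  vy at 0 (size 1, align 1) → ends 1
  pad 7 to align 8 for ammo
  ammo at 8 (size 8, align 8) → ends 16
  state at 16 (size 1, align 1) → ends 17
  pad 3 to align 4 for x
  x at 20 (size 4, align 4) → ends 24
  team at 24 (size 1, align 1) → ends 25
  vx at 25 (size 1, align 1) → ends 26
  pad 2 to align 4 for target
  target at 28 (size 4, align 4) → ends 32
  score at 32 (size 40, align 8) → ends 72
  hp at 72 (size 1, align 1) → ends 73
  pad 3 to align 4 for y
  y at 76 (size 4, align 4) → ends 80
  total 80 bytes, alignment 8
packed(4) layout:
  vy at 0 (size 1, align 1) → ends 1
  pad 3 to align 4 for ammo
  ammo at 4 (size 8, align 4) → ends 12
  state at 12 (size 1, align 1) → ends 13
  pad 3 to align 4 for x
  x at 16 (size 4, align 4) → ends 20
  team at 20 (size 1, align 1) → ends 21
  vx at 21 (size 1, align 1) → ends 22
  pad 2 to align 4 for target
  target at 24 (size 4, align 4) → ends 28
  score at 28 (size 40, align 4) → ends 68
  hp at 68 (size 1, align 1) → ends 69
  pad 3 to align 4 for y
  y at 72 (size 4, align 4) → ends 76
  total 76 bytes, alignment 4
80 − 76 = 4

4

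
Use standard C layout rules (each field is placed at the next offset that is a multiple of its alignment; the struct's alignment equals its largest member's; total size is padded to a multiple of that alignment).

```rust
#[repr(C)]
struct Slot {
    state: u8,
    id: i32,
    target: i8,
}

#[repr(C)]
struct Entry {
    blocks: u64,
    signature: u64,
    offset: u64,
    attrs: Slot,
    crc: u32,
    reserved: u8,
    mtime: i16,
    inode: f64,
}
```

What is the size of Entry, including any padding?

56 bytes

Slot: state at 0 (size 1, align 1) → ends 1; pad 3 to align 4 for id; id at 4 (size 4, align 4) → ends 8; target at 8 (size 1, align 1) → ends 9; tail pad 3 to reach multiple of 4; total 12 bytes, alignment 4
blocks at 0 (size 8, align 8) → ends 8
signature at 8 (size 8, align 8) → ends 16
offset at 16 (size 8, align 8) → ends 24
attrs at 24 (size 12, align 4) → ends 36
crc at 36 (size 4, align 4) → ends 40
reserved at 40 (size 1, align 1) → ends 41
pad 1 to align 2 for mtime
mtime at 42 (size 2, align 2) → ends 44
pad 4 to align 8 for inode
inode at 48 (size 8, align 8) → ends 56
total 56 bytes, alignment 8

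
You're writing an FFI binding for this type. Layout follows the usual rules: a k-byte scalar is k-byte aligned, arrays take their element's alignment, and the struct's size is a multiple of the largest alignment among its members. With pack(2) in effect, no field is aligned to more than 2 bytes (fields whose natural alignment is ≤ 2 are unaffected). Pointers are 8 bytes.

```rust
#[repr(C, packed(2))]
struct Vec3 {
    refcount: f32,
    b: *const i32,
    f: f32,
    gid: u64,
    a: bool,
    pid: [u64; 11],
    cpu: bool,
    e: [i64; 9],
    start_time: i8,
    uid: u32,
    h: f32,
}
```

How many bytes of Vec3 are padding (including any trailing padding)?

0..4  refcount  (4B, 2-aligned)
4..12  b  (8B, 2-aligned)
12..16  f  (4B, 2-aligned)
16..24  gid  (8B, 2-aligned)
24..25  a  (1B, 1-aligned)
25..26  -- padding (1B)
26..114  pid  (88B, 2-aligned)
114..115  cpu  (1B, 1-aligned)
115..116  -- padding (1B)
116..188  e  (72B, 2-aligned)
188..189  start_time  (1B, 1-aligned)
189..190  -- padding (1B)
190..194  uid  (4B, 2-aligned)
194..198  h  (4B, 2-aligned)
sizeof = 198, alignof = 2
data bytes 195, size 198 → padding 3

3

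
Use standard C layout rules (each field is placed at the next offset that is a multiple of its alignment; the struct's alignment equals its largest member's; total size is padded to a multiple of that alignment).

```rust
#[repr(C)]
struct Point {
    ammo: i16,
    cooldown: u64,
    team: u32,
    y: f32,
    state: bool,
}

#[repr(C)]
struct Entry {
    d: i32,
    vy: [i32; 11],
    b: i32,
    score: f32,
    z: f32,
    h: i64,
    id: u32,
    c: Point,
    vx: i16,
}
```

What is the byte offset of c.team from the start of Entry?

96

Point: 0..2  ammo  (2B, 2-aligned); 2..8  -- padding (6B); 8..16  cooldown  (8B, 8-aligned); 16..20  team  (4B, 4-aligned); 20..24  y  (4B, 4-aligned); 24..25  state  (1B, 1-aligned); 25..32  -- tail padding (7B); sizeof = 32, alignof = 8
0..4  d  (4B, 4-aligned)
4..48  vy  (44B, 4-aligned)
48..52  b  (4B, 4-aligned)
52..56  score  (4B, 4-aligned)
56..60  z  (4B, 4-aligned)
60..64  -- padding (4B)
64..72  h  (8B, 8-aligned)
72..76  id  (4B, 4-aligned)
76..80  -- padding (4B)
80..112  c  (32B, 8-aligned)
within Point: team at 16
80 + 16 = 96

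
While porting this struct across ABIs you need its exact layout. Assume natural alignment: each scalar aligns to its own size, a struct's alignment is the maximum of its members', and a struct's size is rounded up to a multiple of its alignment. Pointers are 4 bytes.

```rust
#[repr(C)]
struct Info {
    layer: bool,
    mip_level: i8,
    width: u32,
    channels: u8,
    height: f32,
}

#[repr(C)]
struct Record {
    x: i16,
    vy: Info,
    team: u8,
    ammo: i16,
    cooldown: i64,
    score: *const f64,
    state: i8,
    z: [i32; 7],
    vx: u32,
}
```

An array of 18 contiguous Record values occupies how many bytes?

Info: 0..1  layer  (1B, 1-aligned); 1..2  mip_level  (1B, 1-aligned); 2..4  -- padding (2B); 4..8  width  (4B, 4-aligned); 8..9  channels  (1B, 1-aligned); 9..12  -- padding (3B); 12..16  height  (4B, 4-aligned); sizeof = 16, alignof = 4
0..2  x  (2B, 2-aligned)
2..4  -- padding (2B)
4..20  vy  (16B, 4-aligned)
20..21  team  (1B, 1-aligned)
21..22  -- padding (1B)
22..24  ammo  (2B, 2-aligned)
24..32  cooldown  (8B, 8-aligned)
32..36  score  (4B, 4-aligned)
36..37  state  (1B, 1-aligned)
37..40  -- padding (3B)
40..68  z  (28B, 4-aligned)
68..72  vx  (4B, 4-aligned)
sizeof = 72, alignof = 8
array of 18: 18 × 72 = 1296

1296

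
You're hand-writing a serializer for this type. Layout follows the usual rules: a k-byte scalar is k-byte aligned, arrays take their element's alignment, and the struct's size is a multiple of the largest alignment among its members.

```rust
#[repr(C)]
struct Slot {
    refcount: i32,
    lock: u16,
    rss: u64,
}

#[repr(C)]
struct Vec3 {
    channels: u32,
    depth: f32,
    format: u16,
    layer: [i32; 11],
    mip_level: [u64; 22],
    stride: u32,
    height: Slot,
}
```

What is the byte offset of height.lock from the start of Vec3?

244

Slot: refcount at 0 (size 4, align 4) → ends 4; lock at 4 (size 2, align 2) → ends 6; pad 2 to align 8 for rss; rss at 8 (size 8, align 8) → ends 16; total 16 bytes, alignment 8
channels at 0 (size 4, align 4) → ends 4
depth at 4 (size 4, align 4) → ends 8
format at 8 (size 2, align 2) → ends 10
pad 2 to align 4 for layer
layer at 12 (size 44, align 4) → ends 56
mip_level at 56 (size 176, align 8) → ends 232
stride at 232 (size 4, align 4) → ends 236
pad 4 to align 8 for height
height at 240 (size 16, align 8) → ends 256
within Slot: lock at 4
240 + 4 = 244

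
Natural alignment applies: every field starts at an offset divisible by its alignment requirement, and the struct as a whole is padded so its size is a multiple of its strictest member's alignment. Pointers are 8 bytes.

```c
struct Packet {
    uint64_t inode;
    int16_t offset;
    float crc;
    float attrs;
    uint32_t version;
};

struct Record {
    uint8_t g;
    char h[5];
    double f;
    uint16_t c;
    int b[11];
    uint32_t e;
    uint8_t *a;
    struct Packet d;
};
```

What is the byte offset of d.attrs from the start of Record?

Packet: 0..8  inode  (8B, 8-aligned); 8..10  offset  (2B, 2-aligned); 10..12  -- padding (2B); 12..16  crc  (4B, 4-aligned); 16..20  attrs  (4B, 4-aligned); 20..24  version  (4B, 4-aligned); sizeof = 24, alignof = 8
0..1  g  (1B, 1-aligned)
1..6  h  (5B, 1-aligned)
6..8  -- padding (2B)
8..16  f  (8B, 8-aligned)
16..18  c  (2B, 2-aligned)
18..20  -- padding (2B)
20..64  b  (44B, 4-aligned)
64..68  e  (4B, 4-aligned)
68..72  -- padding (4B)
72..80  a  (8B, 8-aligned)
80..104  d  (24B, 8-aligned)
within Packet: attrs at 16
80 + 16 = 96

96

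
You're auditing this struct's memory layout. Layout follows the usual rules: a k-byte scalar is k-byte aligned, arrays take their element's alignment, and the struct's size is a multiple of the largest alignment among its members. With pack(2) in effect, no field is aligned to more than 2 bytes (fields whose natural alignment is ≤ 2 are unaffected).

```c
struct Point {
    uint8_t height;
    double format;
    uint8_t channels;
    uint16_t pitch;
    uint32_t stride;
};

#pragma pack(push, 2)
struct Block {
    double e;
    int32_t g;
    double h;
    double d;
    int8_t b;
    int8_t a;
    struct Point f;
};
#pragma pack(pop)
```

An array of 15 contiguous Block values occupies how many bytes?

Point: height at 0 (size 1, align 1) → ends 1; pad 7 to align 8 for format; format at 8 (size 8, align 8) → ends 16; channels at 16 (size 1, align 1) → ends 17; pad 1 to align 2 for pitch; pitch at 18 (size 2, align 2) → ends 20; stride at 20 (size 4, align 4) → ends 24; total 24 bytes, alignment 8
e at 0 (size 8, align 2) → ends 8
g at 8 (size 4, align 2) → ends 12
h at 12 (size 8, align 2) → ends 20
d at 20 (size 8, align 2) → ends 28
b at 28 (size 1, align 1) → ends 29
a at 29 (size 1, align 1) → ends 30
f at 30 (size 24, align 2) → ends 54
total 54 bytes, alignment 2
array of 15: 15 × 54 = 810

810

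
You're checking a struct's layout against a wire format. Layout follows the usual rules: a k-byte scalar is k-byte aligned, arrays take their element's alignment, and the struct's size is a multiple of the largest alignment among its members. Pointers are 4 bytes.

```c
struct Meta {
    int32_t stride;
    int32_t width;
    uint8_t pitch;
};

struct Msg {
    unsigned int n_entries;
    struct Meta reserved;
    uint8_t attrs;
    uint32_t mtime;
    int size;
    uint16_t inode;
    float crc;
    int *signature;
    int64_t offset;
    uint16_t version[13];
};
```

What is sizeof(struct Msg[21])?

Meta: stride at 0 (size 4, align 4) → ends 4; width at 4 (size 4, align 4) → ends 8; pitch at 8 (size 1, align 1) → ends 9; tail pad 3 to reach multiple of 4; total 12 bytes, alignment 4
n_entries at 0 (size 4, align 4) → ends 4
reserved at 4 (size 12, align 4) → ends 16
attrs at 16 (size 1, align 1) → ends 17
pad 3 to align 4 for mtime
mtime at 20 (size 4, align 4) → ends 24
size at 24 (size 4, align 4) → ends 28
inode at 28 (size 2, align 2) → ends 30
pad 2 to align 4 for crc
crc at 32 (size 4, align 4) → ends 36
signature at 36 (size 4, align 4) → ends 40
offset at 40 (size 8, align 8) → ends 48
version at 48 (size 26, align 2) → ends 74
tail pad 6 to reach multiple of 8
total 80 bytes, alignment 8
array of 21: 21 × 80 = 1680

1680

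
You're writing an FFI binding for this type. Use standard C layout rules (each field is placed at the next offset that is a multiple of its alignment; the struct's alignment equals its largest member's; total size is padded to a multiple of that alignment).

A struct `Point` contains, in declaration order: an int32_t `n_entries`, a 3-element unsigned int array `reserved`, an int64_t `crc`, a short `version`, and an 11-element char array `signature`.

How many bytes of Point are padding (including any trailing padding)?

3

n_entries at 0 (size 4, align 4) → ends 4
reserved at 4 (size 12, align 4) → ends 16
crc at 16 (size 8, align 8) → ends 24
version at 24 (size 2, align 2) → ends 26
signature at 26 (size 11, align 1) → ends 37
tail pad 3 to reach multiple of 8
total 40 bytes, alignment 8
data bytes 37, size 40 → padding 3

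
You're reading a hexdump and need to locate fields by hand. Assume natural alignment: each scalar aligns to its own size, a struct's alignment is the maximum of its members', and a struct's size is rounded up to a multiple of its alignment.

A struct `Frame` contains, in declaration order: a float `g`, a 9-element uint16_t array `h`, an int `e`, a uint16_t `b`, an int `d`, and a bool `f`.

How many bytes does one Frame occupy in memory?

40 bytes

g at 0 (size 4, align 4) → ends 4
h at 4 (size 18, align 2) → ends 22
pad 2 to align 4 for e
e at 24 (size 4, align 4) → ends 28
b at 28 (size 2, align 2) → ends 30
pad 2 to align 4 for d
d at 32 (size 4, align 4) → ends 36
f at 36 (size 1, align 1) → ends 37
tail pad 3 to reach multiple of 4
total 40 bytes, alignment 4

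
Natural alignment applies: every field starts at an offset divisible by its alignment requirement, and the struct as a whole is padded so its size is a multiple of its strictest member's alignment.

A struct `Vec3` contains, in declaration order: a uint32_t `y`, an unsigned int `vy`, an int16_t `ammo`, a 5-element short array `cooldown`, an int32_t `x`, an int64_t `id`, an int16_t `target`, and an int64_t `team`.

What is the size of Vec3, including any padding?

y at 0 (size 4, align 4) → ends 4
vy at 4 (size 4, align 4) → ends 8
ammo at 8 (size 2, align 2) → ends 10
cooldown at 10 (size 10, align 2) → ends 20
x at 20 (size 4, align 4) → ends 24
id at 24 (size 8, align 8) → ends 32
target at 32 (size 2, align 2) → ends 34
pad 6 to align 8 for team
team at 40 (size 8, align 8) → ends 48
total 48 bytes, alignment 8

48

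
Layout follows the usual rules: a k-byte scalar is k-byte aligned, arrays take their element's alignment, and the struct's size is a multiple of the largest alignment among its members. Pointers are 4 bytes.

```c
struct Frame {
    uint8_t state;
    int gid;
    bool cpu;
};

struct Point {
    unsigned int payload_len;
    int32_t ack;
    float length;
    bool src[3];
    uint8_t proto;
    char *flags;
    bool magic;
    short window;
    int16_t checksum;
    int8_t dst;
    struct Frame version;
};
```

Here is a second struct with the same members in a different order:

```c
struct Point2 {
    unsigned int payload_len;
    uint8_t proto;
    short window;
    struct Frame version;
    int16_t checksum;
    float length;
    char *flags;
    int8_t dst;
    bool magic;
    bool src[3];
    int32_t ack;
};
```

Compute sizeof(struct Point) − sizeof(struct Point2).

-4

Frame: 0..1  state  (1B, 1-aligned); 1..4  -- padding (3B); 4..8  gid  (4B, 4-aligned); 8..9  cpu  (1B, 1-aligned); 9..12  -- tail padding (3B); sizeof = 12, alignof = 4
0..4  payload_len  (4B, 4-aligned)
4..8  ack  (4B, 4-aligned)
8..12  length  (4B, 4-aligned)
12..15  src  (3B, 1-aligned)
15..16  proto  (1B, 1-aligned)
16..20  flags  (4B, 4-aligned)
20..21  magic  (1B, 1-aligned)
21..22  -- padding (1B)
22..24  window  (2B, 2-aligned)
24..26  checksum  (2B, 2-aligned)
26..27  dst  (1B, 1-aligned)
27..28  -- padding (1B)
28..40  version  (12B, 4-aligned)
sizeof = 40, alignof = 4
— Point2 —
0..4  payload_len  (4B, 4-aligned)
4..5  proto  (1B, 1-aligned)
5..6  -- padding (1B)
6..8  window  (2B, 2-aligned)
8..20  version  (12B, 4-aligned)
20..22  checksum  (2B, 2-aligned)
22..24  -- padding (2B)
24..28  length  (4B, 4-aligned)
28..32  flags  (4B, 4-aligned)
32..33  dst  (1B, 1-aligned)
33..34  magic  (1B, 1-aligned)
34..37  src  (3B, 1-aligned)
37..40  -- padding (3B)
40..44  ack  (4B, 4-aligned)
sizeof = 44, alignof = 4
40 − 44 = -4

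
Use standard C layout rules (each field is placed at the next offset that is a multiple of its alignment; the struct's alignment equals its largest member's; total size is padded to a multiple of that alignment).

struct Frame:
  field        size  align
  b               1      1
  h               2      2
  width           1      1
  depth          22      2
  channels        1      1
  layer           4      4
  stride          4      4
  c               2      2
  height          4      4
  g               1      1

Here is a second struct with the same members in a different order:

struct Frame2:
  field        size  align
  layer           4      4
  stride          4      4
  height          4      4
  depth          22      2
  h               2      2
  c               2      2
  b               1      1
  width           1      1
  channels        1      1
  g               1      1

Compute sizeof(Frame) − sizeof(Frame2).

0..1  b  (1B, 1-aligned)
1..2  -- padding (1B)
2..4  h  (2B, 2-aligned)
4..5  width  (1B, 1-aligned)
5..6  -- padding (1B)
6..28  depth  (22B, 2-aligned)
28..29  channels  (1B, 1-aligned)
29..32  -- padding (3B)
32..36  layer  (4B, 4-aligned)
36..40  stride  (4B, 4-aligned)
40..42  c  (2B, 2-aligned)
42..44  -- padding (2B)
44..48  height  (4B, 4-aligned)
48..49  g  (1B, 1-aligned)
49..52  -- tail padding (3B)
sizeof = 52, alignof = 4
— Frame2 —
0..4  layer  (4B, 4-aligned)
4..8  stride  (4B, 4-aligned)
8..12  height  (4B, 4-aligned)
12..34  depth  (22B, 2-aligned)
34..36  h  (2B, 2-aligned)
36..38  c  (2B, 2-aligned)
38..39  b  (1B, 1-aligned)
39..40  width  (1B, 1-aligned)
40..41  channels  (1B, 1-aligned)
41..42  g  (1B, 1-aligned)
42..44  -- tail padding (2B)
sizeof = 44, alignof = 4
52 − 44 = 8

8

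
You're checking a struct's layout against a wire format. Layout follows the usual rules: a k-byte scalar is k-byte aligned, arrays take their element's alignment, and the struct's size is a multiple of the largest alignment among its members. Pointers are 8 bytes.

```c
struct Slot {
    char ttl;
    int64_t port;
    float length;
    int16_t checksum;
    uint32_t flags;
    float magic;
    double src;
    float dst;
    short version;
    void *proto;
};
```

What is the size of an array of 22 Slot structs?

0..1  ttl  (1B, 1-aligned)
1..8  -- padding (7B)
8..16  port  (8B, 8-aligned)
16..20  length  (4B, 4-aligned)
20..22  checksum  (2B, 2-aligned)
22..24  -- padding (2B)
24..28  flags  (4B, 4-aligned)
28..32  magic  (4B, 4-aligned)
32..40  src  (8B, 8-aligned)
40..44  dst  (4B, 4-aligned)
44..46  version  (2B, 2-aligned)
46..48  -- padding (2B)
48..56  proto  (8B, 8-aligned)
sizeof = 56, alignof = 8
array of 22: 22 × 56 = 1232

1232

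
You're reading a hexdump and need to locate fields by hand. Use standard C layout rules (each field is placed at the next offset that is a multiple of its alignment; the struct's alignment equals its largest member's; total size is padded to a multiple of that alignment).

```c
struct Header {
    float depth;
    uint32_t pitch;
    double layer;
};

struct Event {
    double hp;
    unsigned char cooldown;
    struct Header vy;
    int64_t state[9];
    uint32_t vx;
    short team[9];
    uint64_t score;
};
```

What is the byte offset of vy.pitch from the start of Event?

20

Header: 0..4  depth  (4B, 4-aligned); 4..8  pitch  (4B, 4-aligned); 8..16  layer  (8B, 8-aligned); sizeof = 16, alignof = 8
0..8  hp  (8B, 8-aligned)
8..9  cooldown  (1B, 1-aligned)
9..16  -- padding (7B)
16..32  vy  (16B, 8-aligned)
within Header: pitch at 4
16 + 4 = 20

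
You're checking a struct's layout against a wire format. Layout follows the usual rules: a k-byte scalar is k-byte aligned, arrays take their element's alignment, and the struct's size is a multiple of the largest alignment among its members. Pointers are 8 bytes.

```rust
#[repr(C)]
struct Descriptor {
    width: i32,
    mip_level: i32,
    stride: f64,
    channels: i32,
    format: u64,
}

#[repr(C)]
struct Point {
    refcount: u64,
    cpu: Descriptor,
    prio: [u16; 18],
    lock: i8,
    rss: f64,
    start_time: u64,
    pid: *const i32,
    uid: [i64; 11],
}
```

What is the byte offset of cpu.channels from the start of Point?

Descriptor: @0: width [4B, align 4] → 4; @4: mip_level [4B, align 4] → 8; @8: stride [8B, align 8] → 16; @16: channels [4B, align 4] → 20; +4 pad (align 8); @24: format [8B, align 8] → 32; size 32, align 8
@0: refcount [8B, align 8] → 8
@8: cpu [32B, align 8] → 40
within Descriptor: channels at 16
8 + 16 = 24

24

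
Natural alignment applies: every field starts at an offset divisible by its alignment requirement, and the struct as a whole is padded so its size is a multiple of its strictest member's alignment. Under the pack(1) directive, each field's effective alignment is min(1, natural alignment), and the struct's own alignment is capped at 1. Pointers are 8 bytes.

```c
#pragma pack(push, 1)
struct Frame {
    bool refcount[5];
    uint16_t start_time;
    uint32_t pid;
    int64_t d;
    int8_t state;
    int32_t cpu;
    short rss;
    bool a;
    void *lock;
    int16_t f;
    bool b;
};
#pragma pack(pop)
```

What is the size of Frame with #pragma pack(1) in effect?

38

0..5  refcount  (5B, 1-aligned)
5..7  start_time  (2B, 1-aligned)
7..11  pid  (4B, 1-aligned)
11..19  d  (8B, 1-aligned)
19..20  state  (1B, 1-aligned)
20..24  cpu  (4B, 1-aligned)
24..26  rss  (2B, 1-aligned)
26..27  a  (1B, 1-aligned)
27..35  lock  (8B, 1-aligned)
35..37  f  (2B, 1-aligned)
37..38  b  (1B, 1-aligned)
sizeof = 38, alignof = 1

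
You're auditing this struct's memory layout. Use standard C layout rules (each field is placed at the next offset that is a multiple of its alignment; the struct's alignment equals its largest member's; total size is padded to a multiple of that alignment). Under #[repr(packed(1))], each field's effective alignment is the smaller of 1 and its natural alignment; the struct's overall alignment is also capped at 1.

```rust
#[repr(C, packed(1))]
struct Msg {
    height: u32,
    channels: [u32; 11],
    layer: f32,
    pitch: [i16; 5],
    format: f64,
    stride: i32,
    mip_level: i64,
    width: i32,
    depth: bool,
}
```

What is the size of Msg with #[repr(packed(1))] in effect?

height at 0 (size 4, align 1) → ends 4
channels at 4 (size 44, align 1) → ends 48
layer at 48 (size 4, align 1) → ends 52
pitch at 52 (size 10, align 1) → ends 62
format at 62 (size 8, align 1) → ends 70
stride at 70 (size 4, align 1) → ends 74
mip_level at 74 (size 8, align 1) → ends 82
width at 82 (size 4, align 1) → ends 86
depth at 86 (size 1, align 1) → ends 87
total 87 bytes, alignment 1

87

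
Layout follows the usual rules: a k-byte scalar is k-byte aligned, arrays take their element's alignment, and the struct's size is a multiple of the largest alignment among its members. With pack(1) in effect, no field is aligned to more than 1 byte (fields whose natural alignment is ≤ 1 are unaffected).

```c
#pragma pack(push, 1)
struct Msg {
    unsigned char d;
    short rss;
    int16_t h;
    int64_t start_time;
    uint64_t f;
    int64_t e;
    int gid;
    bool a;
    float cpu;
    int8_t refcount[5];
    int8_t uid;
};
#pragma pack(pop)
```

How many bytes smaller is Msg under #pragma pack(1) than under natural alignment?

12

natural layout:
  d at 0 (size 1, align 1) → ends 1
  pad 1 to align 2 for rss
  rss at 2 (size 2, align 2) → ends 4
  h at 4 (size 2, align 2) → ends 6
  pad 2 to align 8 for start_time
  start_time at 8 (size 8, align 8) → ends 16
  f at 16 (size 8, align 8) → ends 24
  e at 24 (size 8, align 8) → ends 32
  gid at 32 (size 4, align 4) → ends 36
  a at 36 (size 1, align 1) → ends 37
  pad 3 to align 4 for cpu
  cpu at 40 (size 4, align 4) → ends 44
  refcount at 44 (size 5, align 1) → ends 49
  uid at 49 (size 1, align 1) → ends 50
  tail pad 6 to reach multiple of 8
  total 56 bytes, alignment 8
packed(1) layout:
  d at 0 (size 1, align 1) → ends 1
  rss at 1 (size 2, align 1) → ends 3
  h at 3 (size 2, align 1) → ends 5
  start_time at 5 (size 8, align 1) → ends 13
  f at 13 (size 8, align 1) → ends 21
  e at 21 (size 8, align 1) → ends 29
  gid at 29 (size 4, align 1) → ends 33
  a at 33 (size 1, align 1) → ends 34
  cpu at 34 (size 4, align 1) → ends 38
  refcount at 38 (size 5, align 1) → ends 43
  uid at 43 (size 1, align 1) → ends 44
  total 44 bytes, alignment 1
56 − 44 = 12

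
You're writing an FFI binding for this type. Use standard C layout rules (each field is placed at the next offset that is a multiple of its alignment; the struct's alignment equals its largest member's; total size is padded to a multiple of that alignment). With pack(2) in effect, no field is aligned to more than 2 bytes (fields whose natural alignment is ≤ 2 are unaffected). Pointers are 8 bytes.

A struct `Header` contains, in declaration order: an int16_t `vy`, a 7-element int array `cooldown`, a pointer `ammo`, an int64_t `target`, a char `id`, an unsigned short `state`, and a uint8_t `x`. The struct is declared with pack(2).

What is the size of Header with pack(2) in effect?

@0: vy [2B, align 2] → 2
@2: cooldown [28B, align 2] → 30
@30: ammo [8B, align 2] → 38
@38: target [8B, align 2] → 46
@46: id [1B, align 1] → 47
+1 pad (align 2)
@48: state [2B, align 2] → 50
@50: x [1B, align 1] → 51
+1 tail pad (align 2)
size 52, align 2

52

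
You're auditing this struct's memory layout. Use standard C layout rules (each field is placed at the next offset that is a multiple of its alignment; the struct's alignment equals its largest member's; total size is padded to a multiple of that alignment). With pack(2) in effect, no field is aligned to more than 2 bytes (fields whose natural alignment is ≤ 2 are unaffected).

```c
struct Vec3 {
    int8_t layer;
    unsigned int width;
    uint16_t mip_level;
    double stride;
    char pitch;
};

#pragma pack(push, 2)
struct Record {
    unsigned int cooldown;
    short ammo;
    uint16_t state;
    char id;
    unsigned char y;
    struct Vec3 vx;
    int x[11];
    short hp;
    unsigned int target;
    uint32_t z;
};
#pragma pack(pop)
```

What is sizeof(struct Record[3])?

Vec3: @0: layer [1B, align 1] → 1; +3 pad (align 4); @4: width [4B, align 4] → 8; @8: mip_level [2B, align 2] → 10; +6 pad (align 8); @16: stride [8B, align 8] → 24; @24: pitch [1B, align 1] → 25; +7 tail pad (align 8); size 32, align 8
@0: cooldown [4B, align 2] → 4
@4: ammo [2B, align 2] → 6
@6: state [2B, align 2] → 8
@8: id [1B, align 1] → 9
@9: y [1B, align 1] → 10
@10: vx [32B, align 2] → 42
@42: x [44B, align 2] → 86
@86: hp [2B, align 2] → 88
@88: target [4B, align 2] → 92
@92: z [4B, align 2] → 96
size 96, align 2
array of 3: 3 × 96 = 288

288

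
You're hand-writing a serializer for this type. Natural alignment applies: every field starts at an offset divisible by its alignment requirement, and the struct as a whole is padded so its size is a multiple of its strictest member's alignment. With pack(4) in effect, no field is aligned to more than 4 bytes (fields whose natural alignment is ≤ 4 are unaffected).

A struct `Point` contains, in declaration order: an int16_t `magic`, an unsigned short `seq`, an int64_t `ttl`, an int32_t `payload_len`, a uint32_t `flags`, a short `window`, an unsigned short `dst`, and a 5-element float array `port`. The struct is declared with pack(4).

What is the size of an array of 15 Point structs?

0..2  magic  (2B, 2-aligned)
2..4  seq  (2B, 2-aligned)
4..12  ttl  (8B, 4-aligned)
12..16  payload_len  (4B, 4-aligned)
16..20  flags  (4B, 4-aligned)
20..22  window  (2B, 2-aligned)
22..24  dst  (2B, 2-aligned)
24..44  port  (20B, 4-aligned)
sizeof = 44, alignof = 4
array of 15: 15 × 44 = 660

660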